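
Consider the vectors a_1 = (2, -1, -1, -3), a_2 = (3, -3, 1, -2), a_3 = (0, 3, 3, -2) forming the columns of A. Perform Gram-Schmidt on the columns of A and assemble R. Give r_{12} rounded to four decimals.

e_1 = a_1/‖a_1‖ = (2, -1, -1, -3)/3.8730 = (0.5164, -0.2582, -0.2582, -0.7746).
r_{12} = e_1·a_2 = 3.6148.

r_{12} = 3.6148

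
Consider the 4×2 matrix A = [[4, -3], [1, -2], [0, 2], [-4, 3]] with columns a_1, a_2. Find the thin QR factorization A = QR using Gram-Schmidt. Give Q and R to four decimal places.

Q = [[0.6963, 0.0645], [0.1741, -0.5161], [0.0000, 0.8516], [-0.6963, -0.0645]], R = [[5.7446, -4.5260], [0.0000, 2.3484]]

a_1 = (4, 1, 0, -4); ‖a_1‖ = 5.7446, so e_1 = (0.6963, 0.1741, 0.0000, -0.6963).
e_1·a_2 = 0.6963·(-3) + 0.1741·(-2) + 0.0000·2 + (-0.6963)·3 = -4.5260.
u_2 = a_2 + 4.5260·e_1 = (0.1515, -1.2121, 2.0000, -0.1515).
‖u_2‖ = 2.3484, so e_2 = (0.0645, -0.5161, 0.8516, -0.0645).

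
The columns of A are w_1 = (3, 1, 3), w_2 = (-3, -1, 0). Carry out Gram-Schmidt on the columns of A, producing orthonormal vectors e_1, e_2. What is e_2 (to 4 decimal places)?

w_1 = (3, 1, 3); ‖w_1‖ = 4.3589, so e_1 = (0.6882, 0.2294, 0.6882).
e_1·w_2 = 0.6882·(-3) + 0.2294·(-1) + 0.6882·0 = -2.2942.
u_2 = w_2 + 2.2942·e_1 = (-1.4211, -0.4737, 1.5789).
‖u_2‖ = 2.1764, so e_2 = (-0.6529, -0.2176, 0.7255).

e_2 = (-0.6529, -0.2176, 0.7255)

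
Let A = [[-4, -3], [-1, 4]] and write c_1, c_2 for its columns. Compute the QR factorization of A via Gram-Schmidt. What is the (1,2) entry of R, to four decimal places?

r_{12} = 1.9403

e_1 = c_1/‖c_1‖ = (-4, -1)/4.1231 = (-0.9701, -0.2425).
r_{12} = e_1·c_2 = 1.9403.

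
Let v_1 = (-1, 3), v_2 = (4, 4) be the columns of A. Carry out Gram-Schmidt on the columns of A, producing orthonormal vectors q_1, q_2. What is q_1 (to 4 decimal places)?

q_1 = v_1/‖v_1‖ = (-1, 3)/3.1623 = (-0.3162, 0.9487).

q_1 = (-0.3162, 0.9487)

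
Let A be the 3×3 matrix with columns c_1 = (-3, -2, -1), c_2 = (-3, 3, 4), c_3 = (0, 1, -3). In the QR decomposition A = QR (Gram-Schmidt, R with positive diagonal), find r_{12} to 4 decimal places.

r_{12} = -0.2673

c_1 = (-3, -2, -1); ‖c_1‖ = 3.7417, so q_1 = (-0.8018, -0.5345, -0.2673).
r_{12} = q_1·c_2 = -0.2673.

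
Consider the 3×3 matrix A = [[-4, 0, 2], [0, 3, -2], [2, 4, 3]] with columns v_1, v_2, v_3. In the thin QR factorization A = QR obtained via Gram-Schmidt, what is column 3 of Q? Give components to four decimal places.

v_1 = (-4, 0, 2); ‖v_1‖ = 4.4721, so q_1 = (-0.8944, 0.0000, 0.4472).
q_1·v_2 = (-0.8944)·0 + 0.0000·3 + 0.4472·4 = 1.7889.
u_2 = v_2 − 1.7889·q_1 = (1.6000, 3.0000, 3.2000).
‖u_2‖ = 4.6690, so q_2 = (0.3427, 0.6425, 0.6854).
q_1·v_3 = (-0.8944)·2 + 0.0000·(-2) + 0.4472·3 = -0.4472; q_2·v_3 = 0.3427·2 + 0.6425·(-2) + 0.6854·3 = 1.4564.
u_3 = v_3 + 0.4472·q_1 − 1.4564·q_2 = (1.1009, -2.9358, 2.2018).
‖u_3‖ = 3.8313, so q_3 = (0.2873, -0.7663, 0.5747).

q_3 = (0.2873, -0.7663, 0.5747)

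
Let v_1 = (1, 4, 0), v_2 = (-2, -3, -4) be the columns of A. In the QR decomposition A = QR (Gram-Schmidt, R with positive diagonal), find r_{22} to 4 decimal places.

q_1 = v_1/‖v_1‖ = (1, 4, 0)/4.1231 = (0.2425, 0.9701, 0.0000).
r_{12} = q_1·v_2 = -3.3955.
u_2 = v_2 + 3.3955·q_1 = (-1.1765, 0.2941, -4.0000).
r_{22} = ‖u_2‖ = 4.1798.

r_{22} = 4.1798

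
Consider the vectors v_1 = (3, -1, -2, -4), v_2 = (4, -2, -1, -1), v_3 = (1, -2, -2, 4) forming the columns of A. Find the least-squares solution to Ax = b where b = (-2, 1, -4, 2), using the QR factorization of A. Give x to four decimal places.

v_1 = (3, -1, -2, -4); ‖v_1‖ = 5.4772, so e_1 = (0.5477, -0.1826, -0.3651, -0.7303).
e_1·v_2 = 0.5477·4 + (-0.1826)·(-2) + (-0.3651)·(-1) + (-0.7303)·(-1) = 3.6515.
u_2 = v_2 − 3.6515·e_1 = (2.0000, -1.3333, 0.3333, 1.6667).
‖u_2‖ = 2.9439, so e_2 = (0.6794, -0.4529, 0.1132, 0.5661).
e_1·v_3 = 0.5477·1 + (-0.1826)·(-2) + (-0.3651)·(-2) + (-0.7303)·4 = -1.2780; e_2·v_3 = 0.6794·1 + (-0.4529)·(-2) + 0.1132·(-2) + 0.5661·4 = 3.6233.
u_3 = v_3 + 1.2780·e_1 − 3.6233·e_2 = (-0.7615, -0.5923, -2.8769, 1.0154).
‖u_3‖ = 3.1998, so e_3 = (-0.2380, -0.1851, -0.8991, 0.3173).
Qᵀb = (-1.2780, -1.1323, 4.5220).
Back-substitute: x_3 = 4.5220/3.1998 = 1.4132.
x_2 = (-1.1323 − 3.6233·1.4132)/2.9439 = -2.1240.
x_1 = (-1.2780 − 3.6515·(-2.1240) + 1.2780·1.4132)/5.4772 = 1.5124.

x = (1.5124, -2.1240, 1.4132)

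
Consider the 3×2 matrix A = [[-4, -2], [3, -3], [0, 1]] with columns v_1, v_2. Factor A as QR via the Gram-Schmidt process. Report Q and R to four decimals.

q_1 = v_1/‖v_1‖ = (-4, 3, 0)/5.0000 = (-0.8000, 0.6000, 0.0000).
r_{12} = q_1·v_2 = -0.2000.
u_2 = v_2 + 0.2000·q_1 = (-2.1600, -2.8800, 1.0000).
‖u_2‖ = 3.7363, so q_2 = (-0.5781, -0.7708, 0.2676).

Q = [[-0.8000, -0.5781], [0.6000, -0.7708], [0.0000, 0.2676]], R = [[5.0000, -0.2000], [0.0000, 3.7363]]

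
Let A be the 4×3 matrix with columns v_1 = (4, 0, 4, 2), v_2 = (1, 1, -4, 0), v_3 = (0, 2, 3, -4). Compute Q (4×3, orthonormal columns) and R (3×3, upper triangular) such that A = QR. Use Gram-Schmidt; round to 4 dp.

v_1 = (4, 0, 4, 2); ‖v_1‖ = 6.0000, so q_1 = (0.6667, 0.0000, 0.6667, 0.3333).
q_1·v_2 = 0.6667·1 + 0.0000·1 + 0.6667·(-4) + 0.3333·0 = -2.0000.
u_2 = v_2 + 2.0000·q_1 = (2.3333, 1.0000, -2.6667, 0.6667).
‖u_2‖ = 3.7417, so q_2 = (0.6236, 0.2673, -0.7127, 0.1782).
q_1·v_3 = 0.6667·0 + 0.0000·2 + 0.6667·3 + 0.3333·(-4) = 0.6667; q_2·v_3 = 0.6236·0 + 0.2673·2 + (-0.7127)·3 + 0.1782·(-4) = -2.3163.
u_3 = v_3 − 0.6667·q_1 + 2.3163·q_2 = (1.0000, 2.6190, 0.9048, -3.8095).
‖u_3‖ = 4.8156, so q_3 = (0.2077, 0.5439, 0.1879, -0.7911).

Q = [[0.6667, 0.6236, 0.2077], [0.0000, 0.2673, 0.5439], [0.6667, -0.7127, 0.1879], [0.3333, 0.1782, -0.7911]], R = [[6.0000, -2.0000, 0.6667], [0.0000, 3.7417, -2.3163], [0.0000, 0.0000, 4.8156]]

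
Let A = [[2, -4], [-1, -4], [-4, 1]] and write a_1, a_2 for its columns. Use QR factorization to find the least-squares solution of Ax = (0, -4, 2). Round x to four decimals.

x = (0.0191, 0.5501)

a_1 = (2, -1, -4); ‖a_1‖ = 4.5826, so q_1 = (0.4364, -0.2182, -0.8729).
q_1·a_2 = 0.4364·(-4) + (-0.2182)·(-4) + (-0.8729)·1 = -1.7457.
u_2 = a_2 + 1.7457·q_1 = (-3.2381, -4.3810, -0.5238).
‖u_2‖ = 5.4729, so q_2 = (-0.5917, -0.8005, -0.0957).
Qᵀb = (-0.8729, 3.0105).
Back-substitute: x_2 = 3.0105/5.4729 = 0.5501.
x_1 = (-0.8729 + 1.7457·0.5501)/4.5826 = 0.0191.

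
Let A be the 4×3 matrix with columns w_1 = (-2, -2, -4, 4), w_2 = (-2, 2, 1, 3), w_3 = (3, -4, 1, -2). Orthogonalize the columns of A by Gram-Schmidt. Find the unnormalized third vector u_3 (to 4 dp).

u_3 = (0.8415, -2.0122, 1.8659, 1.2805)

q_1 = w_1/‖w_1‖ = (-2, -2, -4, 4)/6.3246 = (-0.3162, -0.3162, -0.6325, 0.6325).
r_{12} = q_1·w_2 = 1.2649.
u_2 = w_2 − 1.2649·q_1 = (-1.6000, 2.4000, 1.8000, 2.2000).
‖u_2‖ = 4.0497, so q_2 = (-0.3951, 0.5926, 0.4445, 0.5433).
r_{13} = q_1·w_3 = -1.5811; r_{23} = q_2·w_3 = -4.1979.
u_3 = w_3 + 1.5811·q_1 + 4.1979·q_2 = (0.8415, -2.0122, 1.8659, 1.2805).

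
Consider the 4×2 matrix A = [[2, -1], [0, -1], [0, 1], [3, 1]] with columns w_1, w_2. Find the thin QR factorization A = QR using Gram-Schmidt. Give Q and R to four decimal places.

q_1 = w_1/‖w_1‖ = (2, 0, 0, 3)/3.6056 = (0.5547, 0.0000, 0.0000, 0.8321).
r_{12} = q_1·w_2 = 0.2774.
u_2 = w_2 − 0.2774·q_1 = (-1.1538, -1.0000, 1.0000, 0.7692).
‖u_2‖ = 1.9807, so q_2 = (-0.5826, -0.5049, 0.5049, 0.3884).

Q = [[0.5547, -0.5826], [0.0000, -0.5049], [0.0000, 0.5049], [0.8321, 0.3884]], R = [[3.6056, 0.2774], [0.0000, 1.9807]]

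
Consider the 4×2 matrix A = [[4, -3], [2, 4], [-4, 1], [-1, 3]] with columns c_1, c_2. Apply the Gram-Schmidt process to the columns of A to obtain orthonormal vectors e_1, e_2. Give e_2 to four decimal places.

e_2 = (-0.3215, 0.8157, -0.0336, 0.4798)

e_1 = c_1/‖c_1‖ = (4, 2, -4, -1)/6.0828 = (0.6576, 0.3288, -0.6576, -0.1644).
r_{12} = e_1·c_2 = -1.8084.
u_2 = c_2 + 1.8084·e_1 = (-1.8108, 4.5946, -0.1892, 2.7027).
‖u_2‖ = 5.6329, so e_2 = (-0.3215, 0.8157, -0.0336, 0.4798).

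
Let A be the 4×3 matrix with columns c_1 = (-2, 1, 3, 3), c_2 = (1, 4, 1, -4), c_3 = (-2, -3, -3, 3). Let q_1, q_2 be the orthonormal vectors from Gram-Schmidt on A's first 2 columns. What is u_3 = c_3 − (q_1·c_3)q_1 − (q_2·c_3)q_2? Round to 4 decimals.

u_3 = (-1.5607, 0.8322, -1.4079, 0.0900)

c_1 = (-2, 1, 3, 3); ‖c_1‖ = 4.7958, so q_1 = (-0.4170, 0.2085, 0.6255, 0.6255).
q_1·c_2 = (-0.4170)·1 + 0.2085·4 + 0.6255·1 + 0.6255·(-4) = -1.4596.
u_2 = c_2 + 1.4596·q_1 = (0.3913, 4.3043, 1.9130, -3.0870).
‖u_2‖ = 5.6453, so q_2 = (0.0693, 0.7625, 0.3389, -0.5468).
q_1·c_3 = (-0.4170)·(-2) + 0.2085·(-3) + 0.6255·(-3) + 0.6255·3 = 0.2085; q_2·c_3 = 0.0693·(-2) + 0.7625·(-3) + 0.3389·(-3) + (-0.5468)·3 = -5.0831.
u_3 = c_3 − 0.2085·q_1 + 5.0831·q_2 = (-1.5607, 0.8322, -1.4079, 0.0900).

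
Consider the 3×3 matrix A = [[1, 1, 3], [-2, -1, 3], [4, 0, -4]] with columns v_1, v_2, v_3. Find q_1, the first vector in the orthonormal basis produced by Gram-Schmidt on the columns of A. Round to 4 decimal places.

q_1 = (0.2182, -0.4364, 0.8729)

v_1 = (1, -2, 4); ‖v_1‖ = 4.5826, so q_1 = (0.2182, -0.4364, 0.8729).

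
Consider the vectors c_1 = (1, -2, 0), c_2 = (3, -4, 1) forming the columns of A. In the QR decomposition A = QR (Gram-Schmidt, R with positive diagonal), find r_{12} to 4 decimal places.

r_{12} = 4.9193

c_1 = (1, -2, 0); ‖c_1‖ = 2.2361, so q_1 = (0.4472, -0.8944, 0.0000).
r_{12} = q_1·c_2 = 4.9193.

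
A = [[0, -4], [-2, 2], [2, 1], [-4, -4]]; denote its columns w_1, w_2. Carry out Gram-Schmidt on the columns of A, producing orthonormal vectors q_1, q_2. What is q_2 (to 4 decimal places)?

q_1 = w_1/‖w_1‖ = (0, -2, 2, -4)/4.8990 = (0.0000, -0.4082, 0.4082, -0.8165).
r_{12} = q_1·w_2 = 2.8577.
u_2 = w_2 − 2.8577·q_1 = (-4.0000, 3.1667, -0.1667, -1.6667).
‖u_2‖ = 5.3697, so q_2 = (-0.7449, 0.5897, -0.0310, -0.3104).

q_2 = (-0.7449, 0.5897, -0.0310, -0.3104)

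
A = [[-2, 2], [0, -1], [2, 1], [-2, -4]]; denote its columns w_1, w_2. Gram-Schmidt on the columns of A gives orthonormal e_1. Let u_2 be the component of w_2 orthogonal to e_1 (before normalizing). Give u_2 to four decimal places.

w_1 = (-2, 0, 2, -2); ‖w_1‖ = 3.4641, so e_1 = (-0.5774, 0.0000, 0.5774, -0.5774).
e_1·w_2 = (-0.5774)·2 + 0.0000·(-1) + 0.5774·1 + (-0.5774)·(-4) = 1.7321.
u_2 = w_2 − 1.7321·e_1 = (3.0000, -1.0000, 0.0000, -3.0000).

u_2 = (3.0000, -1.0000, 0.0000, -3.0000)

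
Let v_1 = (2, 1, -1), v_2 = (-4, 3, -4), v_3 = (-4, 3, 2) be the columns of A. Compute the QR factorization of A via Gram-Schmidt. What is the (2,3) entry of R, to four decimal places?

r_{23} = 2.4778

q_1 = v_1/‖v_1‖ = (2, 1, -1)/2.4495 = (0.8165, 0.4082, -0.4082).
r_{12} = q_1·v_2 = -0.4082.
u_2 = v_2 + 0.4082·q_1 = (-3.6667, 3.1667, -4.1667).
‖u_2‖ = 6.3901, so q_2 = (-0.5738, 0.4956, -0.6521).
r_{23} = q_2·v_3 = 2.4778.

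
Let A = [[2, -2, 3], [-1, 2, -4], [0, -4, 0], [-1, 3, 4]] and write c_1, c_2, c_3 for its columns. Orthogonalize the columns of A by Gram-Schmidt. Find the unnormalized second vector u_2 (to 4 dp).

c_1 = (2, -1, 0, -1); ‖c_1‖ = 2.4495, so e_1 = (0.8165, -0.4082, 0.0000, -0.4082).
e_1·c_2 = 0.8165·(-2) + (-0.4082)·2 + 0.0000·(-4) + (-0.4082)·3 = -3.6742.
u_2 = c_2 + 3.6742·e_1 = (1.0000, 0.5000, -4.0000, 1.5000).

u_2 = (1.0000, 0.5000, -4.0000, 1.5000)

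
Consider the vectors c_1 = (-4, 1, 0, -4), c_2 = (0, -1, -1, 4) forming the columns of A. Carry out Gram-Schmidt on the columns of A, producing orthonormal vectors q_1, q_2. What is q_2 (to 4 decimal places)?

c_1 = (-4, 1, 0, -4); ‖c_1‖ = 5.7446, so q_1 = (-0.6963, 0.1741, 0.0000, -0.6963).
q_1·c_2 = (-0.6963)·0 + 0.1741·(-1) + 0.0000·(-1) + (-0.6963)·4 = -2.9593.
u_2 = c_2 + 2.9593·q_1 = (-2.0606, -0.4848, -1.0000, 1.9394).
‖u_2‖ = 3.0401, so q_2 = (-0.6778, -0.1595, -0.3289, 0.6379).

q_2 = (-0.6778, -0.1595, -0.3289, 0.6379)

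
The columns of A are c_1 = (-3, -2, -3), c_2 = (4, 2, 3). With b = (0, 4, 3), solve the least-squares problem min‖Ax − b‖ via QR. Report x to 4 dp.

c_1 = (-3, -2, -3); ‖c_1‖ = 4.6904, so q_1 = (-0.6396, -0.4264, -0.6396).
q_1·c_2 = (-0.6396)·4 + (-0.4264)·2 + (-0.6396)·3 = -5.3300.
u_2 = c_2 + 5.3300·q_1 = (0.5909, -0.2727, -0.4091).
‖u_2‖ = 0.7687, so q_2 = (0.7687, -0.3548, -0.5322).
Qᵀb = (-3.6244, -3.0157).
Back-substitute: x_2 = -3.0157/0.7687 = -3.9231.
x_1 = (-3.6244 + 5.3300·(-3.9231))/4.6904 = -5.2308.

x = (-5.2308, -3.9231)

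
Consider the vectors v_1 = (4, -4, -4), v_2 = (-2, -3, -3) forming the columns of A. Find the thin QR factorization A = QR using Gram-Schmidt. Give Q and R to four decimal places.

Q = [[0.5774, -0.8165], [-0.5774, -0.4082], [-0.5774, -0.4082]], R = [[6.9282, 2.3094], [0.0000, 4.0825]]

q_1 = v_1/‖v_1‖ = (4, -4, -4)/6.9282 = (0.5774, -0.5774, -0.5774).
r_{12} = q_1·v_2 = 2.3094.
u_2 = v_2 − 2.3094·q_1 = (-3.3333, -1.6667, -1.6667).
‖u_2‖ = 4.0825, so q_2 = (-0.8165, -0.4082, -0.4082).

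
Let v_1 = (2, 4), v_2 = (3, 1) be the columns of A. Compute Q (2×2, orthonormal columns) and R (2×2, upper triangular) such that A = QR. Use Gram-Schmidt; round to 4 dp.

v_1 = (2, 4); ‖v_1‖ = 4.4721, so e_1 = (0.4472, 0.8944).
e_1·v_2 = 0.4472·3 + 0.8944·1 = 2.2361.
u_2 = v_2 − 2.2361·e_1 = (2.0000, -1.0000).
‖u_2‖ = 2.2361, so e_2 = (0.8944, -0.4472).

Q = [[0.4472, 0.8944], [0.8944, -0.4472]], R = [[4.4721, 2.2361], [0.0000, 2.2361]]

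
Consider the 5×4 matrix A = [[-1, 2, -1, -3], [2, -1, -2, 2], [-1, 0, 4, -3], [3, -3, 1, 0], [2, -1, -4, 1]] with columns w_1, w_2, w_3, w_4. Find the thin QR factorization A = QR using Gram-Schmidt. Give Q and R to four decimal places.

w_1 = (-1, 2, -1, 3, 2); ‖w_1‖ = 4.3589, so q_1 = (-0.2294, 0.4588, -0.2294, 0.6882, 0.4588).
q_1·w_2 = (-0.2294)·2 + 0.4588·(-1) + (-0.2294)·0 + 0.6882·(-3) + 0.4588·(-1) = -3.4412.
u_2 = w_2 + 3.4412·q_1 = (1.2105, 0.5789, -0.7895, -0.6316, 0.5789).
‖u_2‖ = 1.7770, so q_2 = (0.6812, 0.3258, -0.4443, -0.3554, 0.3258).
q_1·w_3 = (-0.2294)·(-1) + 0.4588·(-2) + (-0.2294)·4 + 0.6882·1 + 0.4588·(-4) = -2.7530; q_2·w_3 = 0.6812·(-1) + 0.3258·(-2) + (-0.4443)·4 + (-0.3554)·1 + 0.3258·(-4) = -4.7684.
u_3 = w_3 + 2.7530·q_1 + 4.7684·q_2 = (1.6167, 0.8167, 1.2500, 1.2000, -1.1833).
‖u_3‖ = 2.7719, so q_3 = (0.5832, 0.2946, 0.4510, 0.4329, -0.4269).
q_1·w_4 = (-0.2294)·(-3) + 0.4588·2 + (-0.2294)·(-3) + 0.6882·0 + 0.4588·1 = 2.7530; q_2·w_4 = 0.6812·(-3) + 0.3258·2 + (-0.4443)·(-3) + (-0.3554)·0 + 0.3258·1 = 0.2666; q_3·w_4 = 0.5832·(-3) + 0.2946·2 + 0.4510·(-3) + 0.4329·0 + (-0.4269)·1 = -2.9402.
u_4 = w_4 − 2.7530·q_1 − 0.2666·q_2 + 2.9402·q_3 = (-0.8351, 1.5163, -0.9241, -0.5271, -1.6052).
‖u_4‖ = 2.5894, so q_4 = (-0.3225, 0.5856, -0.3569, -0.2036, -0.6199).

Q = [[-0.2294, 0.6812, 0.5832, -0.3225], [0.4588, 0.3258, 0.2946, 0.5856], [-0.2294, -0.4443, 0.4510, -0.3569], [0.6882, -0.3554, 0.4329, -0.2036], [0.4588, 0.3258, -0.4269, -0.6199]], R = [[4.3589, -3.4412, -2.7530, 2.7530], [0.0000, 1.7770, -4.7684, 0.2666], [0.0000, 0.0000, 2.7719, -2.9402], [0.0000, 0.0000, 0.0000, 2.5894]]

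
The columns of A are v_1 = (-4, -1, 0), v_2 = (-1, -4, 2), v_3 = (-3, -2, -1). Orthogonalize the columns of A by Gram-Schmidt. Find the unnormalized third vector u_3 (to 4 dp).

q_1 = v_1/‖v_1‖ = (-4, -1, 0)/4.1231 = (-0.9701, -0.2425, 0.0000).
r_{12} = q_1·v_2 = 1.9403.
u_2 = v_2 − 1.9403·q_1 = (0.8824, -3.5294, 2.0000).
‖u_2‖ = 4.1515, so q_2 = (0.2125, -0.8501, 0.4817).
r_{13} = q_1·v_3 = 3.3955; r_{23} = q_2·v_3 = 0.5809.
u_3 = v_3 − 3.3955·q_1 − 0.5809·q_2 = (0.1706, -0.6826, -1.2799).

u_3 = (0.1706, -0.6826, -1.2799)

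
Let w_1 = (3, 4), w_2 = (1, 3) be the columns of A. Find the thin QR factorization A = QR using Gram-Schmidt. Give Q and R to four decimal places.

q_1 = w_1/‖w_1‖ = (3, 4)/5.0000 = (0.6000, 0.8000).
r_{12} = q_1·w_2 = 3.0000.
u_2 = w_2 − 3.0000·q_1 = (-0.8000, 0.6000).
‖u_2‖ = 1.0000, so q_2 = (-0.8000, 0.6000).

Q = [[0.6000, -0.8000], [0.8000, 0.6000]], R = [[5.0000, 3.0000], [0.0000, 1.0000]]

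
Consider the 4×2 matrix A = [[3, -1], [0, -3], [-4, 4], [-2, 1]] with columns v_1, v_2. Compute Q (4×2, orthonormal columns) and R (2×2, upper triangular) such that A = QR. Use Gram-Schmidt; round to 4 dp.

Q = [[0.5571, 0.3414], [0.0000, -0.8736], [-0.7428, 0.3213], [-0.3714, -0.1305]], R = [[5.3852, -3.8996], [0.0000, 3.4341]]

e_1 = v_1/‖v_1‖ = (3, 0, -4, -2)/5.3852 = (0.5571, 0.0000, -0.7428, -0.3714).
r_{12} = e_1·v_2 = -3.8996.
u_2 = v_2 + 3.8996·e_1 = (1.1724, -3.0000, 1.1034, -0.4483).
‖u_2‖ = 3.4341, so e_2 = (0.3414, -0.8736, 0.3213, -0.1305).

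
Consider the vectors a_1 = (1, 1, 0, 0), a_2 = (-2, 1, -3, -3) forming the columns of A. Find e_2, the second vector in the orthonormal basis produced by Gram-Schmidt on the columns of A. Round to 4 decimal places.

a_1 = (1, 1, 0, 0); ‖a_1‖ = 1.4142, so e_1 = (0.7071, 0.7071, 0.0000, 0.0000).
e_1·a_2 = 0.7071·(-2) + 0.7071·1 + 0.0000·(-3) + 0.0000·(-3) = -0.7071.
u_2 = a_2 + 0.7071·e_1 = (-1.5000, 1.5000, -3.0000, -3.0000).
‖u_2‖ = 4.7434, so e_2 = (-0.3162, 0.3162, -0.6325, -0.6325).

e_2 = (-0.3162, 0.3162, -0.6325, -0.6325)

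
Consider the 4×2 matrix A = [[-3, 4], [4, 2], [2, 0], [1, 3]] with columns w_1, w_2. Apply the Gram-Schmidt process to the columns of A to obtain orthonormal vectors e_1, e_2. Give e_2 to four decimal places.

e_2 = (0.7246, 0.3964, 0.0124, 0.5636)

e_1 = w_1/‖w_1‖ = (-3, 4, 2, 1)/5.4772 = (-0.5477, 0.7303, 0.3651, 0.1826).
r_{12} = e_1·w_2 = -0.1826.
u_2 = w_2 + 0.1826·e_1 = (3.9000, 2.1333, 0.0667, 3.0333).
‖u_2‖ = 5.3821, so e_2 = (0.7246, 0.3964, 0.0124, 0.5636).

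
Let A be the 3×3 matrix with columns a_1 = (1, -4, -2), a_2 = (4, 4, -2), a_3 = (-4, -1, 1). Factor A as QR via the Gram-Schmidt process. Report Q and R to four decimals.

a_1 = (1, -4, -2); ‖a_1‖ = 4.5826, so e_1 = (0.2182, -0.8729, -0.4364).
e_1·a_2 = 0.2182·4 + (-0.8729)·4 + (-0.4364)·(-2) = -1.7457.
u_2 = a_2 + 1.7457·e_1 = (4.3810, 2.4762, -2.7619).
‖u_2‖ = 5.7404, so e_2 = (0.7632, 0.4314, -0.4811).
e_1·a_3 = 0.2182·(-4) + (-0.8729)·(-1) + (-0.4364)·1 = -0.4364; e_2·a_3 = 0.7632·(-4) + 0.4314·(-1) + (-0.4811)·1 = -3.9652.
u_3 = a_3 + 0.4364·e_1 + 3.9652·e_2 = (-0.8786, 0.3295, -1.0983).
‖u_3‖ = 1.4445, so e_3 = (-0.6082, 0.2281, -0.7603).

Q = [[0.2182, 0.7632, -0.6082], [-0.8729, 0.4314, 0.2281], [-0.4364, -0.4811, -0.7603]], R = [[4.5826, -1.7457, -0.4364], [0.0000, 5.7404, -3.9652], [0.0000, 0.0000, 1.4445]]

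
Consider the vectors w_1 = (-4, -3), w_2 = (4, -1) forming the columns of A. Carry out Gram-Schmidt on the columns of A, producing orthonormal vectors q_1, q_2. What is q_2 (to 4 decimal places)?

q_1 = w_1/‖w_1‖ = (-4, -3)/5.0000 = (-0.8000, -0.6000).
r_{12} = q_1·w_2 = -2.6000.
u_2 = w_2 + 2.6000·q_1 = (1.9200, -2.5600).
‖u_2‖ = 3.2000, so q_2 = (0.6000, -0.8000).

q_2 = (0.6000, -0.8000)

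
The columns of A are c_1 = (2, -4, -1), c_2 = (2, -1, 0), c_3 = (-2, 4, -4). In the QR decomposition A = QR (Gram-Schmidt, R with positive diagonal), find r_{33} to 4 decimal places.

r_{33} = 4.6852

q_1 = c_1/‖c_1‖ = (2, -4, -1)/4.5826 = (0.4364, -0.8729, -0.2182).
r_{12} = q_1·c_2 = 1.7457.
u_2 = c_2 − 1.7457·q_1 = (1.2381, 0.5238, 0.3810).
‖u_2‖ = 1.3973, so q_2 = (0.8861, 0.3749, 0.2726).
r_{13} = q_1·c_3 = -3.4915; r_{23} = q_2·c_3 = -1.3632.
u_3 = c_3 + 3.4915·q_1 + 1.3632·q_2 = (0.7317, 1.4634, -4.3902).
r_{33} = ‖u_3‖ = 4.6852.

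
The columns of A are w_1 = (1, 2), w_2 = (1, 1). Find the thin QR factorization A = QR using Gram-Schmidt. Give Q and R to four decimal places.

Q = [[0.4472, 0.8944], [0.8944, -0.4472]], R = [[2.2361, 1.3416], [0.0000, 0.4472]]

w_1 = (1, 2); ‖w_1‖ = 2.2361, so e_1 = (0.4472, 0.8944).
e_1·w_2 = 0.4472·1 + 0.8944·1 = 1.3416.
u_2 = w_2 − 1.3416·e_1 = (0.4000, -0.2000).
‖u_2‖ = 0.4472, so e_2 = (0.8944, -0.4472).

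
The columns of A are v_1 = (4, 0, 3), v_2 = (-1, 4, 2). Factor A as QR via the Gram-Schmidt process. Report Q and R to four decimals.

e_1 = v_1/‖v_1‖ = (4, 0, 3)/5.0000 = (0.8000, 0.0000, 0.6000).
r_{12} = e_1·v_2 = 0.4000.
u_2 = v_2 − 0.4000·e_1 = (-1.3200, 4.0000, 1.7600).
‖u_2‖ = 4.5651, so e_2 = (-0.2892, 0.8762, 0.3855).

Q = [[0.8000, -0.2892], [0.0000, 0.8762], [0.6000, 0.3855]], R = [[5.0000, 0.4000], [0.0000, 4.5651]]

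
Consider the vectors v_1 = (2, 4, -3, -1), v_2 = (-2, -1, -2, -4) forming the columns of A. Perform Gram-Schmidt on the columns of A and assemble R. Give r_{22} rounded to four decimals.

r_{22} = 4.9866

v_1 = (2, 4, -3, -1); ‖v_1‖ = 5.4772, so q_1 = (0.3651, 0.7303, -0.5477, -0.1826).
q_1·v_2 = 0.3651·(-2) + 0.7303·(-1) + (-0.5477)·(-2) + (-0.1826)·(-4) = 0.3651.
u_2 = v_2 − 0.3651·q_1 = (-2.1333, -1.2667, -1.8000, -3.9333).
r_{22} = ‖u_2‖ = 4.9866.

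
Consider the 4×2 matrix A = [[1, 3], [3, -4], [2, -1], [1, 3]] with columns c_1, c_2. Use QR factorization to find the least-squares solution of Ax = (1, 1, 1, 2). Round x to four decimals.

x = (0.6768, 0.2690)

e_1 = c_1/‖c_1‖ = (1, 3, 2, 1)/3.8730 = (0.2582, 0.7746, 0.5164, 0.2582).
r_{12} = e_1·c_2 = -2.0656.
u_2 = c_2 + 2.0656·e_1 = (3.5333, -2.4000, 0.0667, 3.5333).
‖u_2‖ = 5.5438, so e_2 = (0.6374, -0.4329, 0.0120, 0.6374).
Qᵀb = (2.0656, 1.4912).
Back-substitute: x_2 = 1.4912/5.5438 = 0.2690.
x_1 = (2.0656 + 2.0656·0.2690)/3.8730 = 0.6768.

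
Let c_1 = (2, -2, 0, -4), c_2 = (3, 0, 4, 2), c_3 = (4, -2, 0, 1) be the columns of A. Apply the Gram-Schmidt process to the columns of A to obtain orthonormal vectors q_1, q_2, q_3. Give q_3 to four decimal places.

c_1 = (2, -2, 0, -4); ‖c_1‖ = 4.8990, so q_1 = (0.4082, -0.4082, 0.0000, -0.8165).
q_1·c_2 = 0.4082·3 + (-0.4082)·0 + 0.0000·4 + (-0.8165)·2 = -0.4082.
u_2 = c_2 + 0.4082·q_1 = (3.1667, -0.1667, 4.0000, 1.6667).
‖u_2‖ = 5.3697, so q_2 = (0.5897, -0.0310, 0.7449, 0.3104).
q_1·c_3 = 0.4082·4 + (-0.4082)·(-2) + 0.0000·0 + (-0.8165)·1 = 1.6330; q_2·c_3 = 0.5897·4 + (-0.0310)·(-2) + 0.7449·0 + 0.3104·1 = 2.7314.
u_3 = c_3 − 1.6330·q_1 − 2.7314·q_2 = (1.7225, -1.2486, -2.0347, 1.4855).
‖u_3‖ = 3.2974, so q_3 = (0.5224, -0.3786, -0.6171, 0.4505).

q_3 = (0.5224, -0.3786, -0.6171, 0.4505)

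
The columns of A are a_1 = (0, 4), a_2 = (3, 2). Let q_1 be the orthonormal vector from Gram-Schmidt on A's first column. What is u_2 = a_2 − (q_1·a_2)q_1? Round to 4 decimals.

u_2 = (3.0000, 0.0000)

a_1 = (0, 4); ‖a_1‖ = 4.0000, so q_1 = (0.0000, 1.0000).
q_1·a_2 = 0.0000·3 + 1.0000·2 = 2.0000.
u_2 = a_2 − 2.0000·q_1 = (3.0000, 0.0000).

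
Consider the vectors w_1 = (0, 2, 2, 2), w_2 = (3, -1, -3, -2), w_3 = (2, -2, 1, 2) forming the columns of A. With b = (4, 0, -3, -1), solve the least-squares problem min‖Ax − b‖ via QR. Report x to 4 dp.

x = (0.6880, 1.3581, 0.0205)

w_1 = (0, 2, 2, 2); ‖w_1‖ = 3.4641, so q_1 = (0.0000, 0.5774, 0.5774, 0.5774).
q_1·w_2 = 0.0000·3 + 0.5774·(-1) + 0.5774·(-3) + 0.5774·(-2) = -3.4641.
u_2 = w_2 + 3.4641·q_1 = (3.0000, 1.0000, -1.0000, 0.0000).
‖u_2‖ = 3.3166, so q_2 = (0.9045, 0.3015, -0.3015, 0.0000).
q_1·w_3 = 0.0000·2 + 0.5774·(-2) + 0.5774·1 + 0.5774·2 = 0.5774; q_2·w_3 = 0.9045·2 + 0.3015·(-2) + (-0.3015)·1 + 0.0000·2 = 0.9045.
u_3 = w_3 − 0.5774·q_1 − 0.9045·q_2 = (1.1818, -2.6061, 0.9394, 1.6667).
‖u_3‖ = 3.4422, so q_3 = (0.3433, -0.7571, 0.2729, 0.4842).
Qᵀb = (-2.3094, 4.5227, 0.0704).
Back-substitute: x_3 = 0.0704/3.4422 = 0.0205.
x_2 = (4.5227 − 0.9045·0.0205)/3.3166 = 1.3581.
x_1 = (-2.3094 + 3.4641·1.3581 − 0.5774·0.0205)/3.4641 = 0.6880.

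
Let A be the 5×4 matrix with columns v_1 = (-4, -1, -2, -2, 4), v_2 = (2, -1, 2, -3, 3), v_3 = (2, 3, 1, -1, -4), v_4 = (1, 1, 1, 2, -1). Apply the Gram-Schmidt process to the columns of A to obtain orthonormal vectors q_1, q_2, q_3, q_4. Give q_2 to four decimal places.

v_1 = (-4, -1, -2, -2, 4); ‖v_1‖ = 6.4031, so q_1 = (-0.6247, -0.1562, -0.3123, -0.3123, 0.6247).
q_1·v_2 = (-0.6247)·2 + (-0.1562)·(-1) + (-0.3123)·2 + (-0.3123)·(-3) + 0.6247·3 = 1.0932.
u_2 = v_2 − 1.0932·q_1 = (2.6829, -0.8293, 2.3415, -2.6585, 2.3171).
‖u_2‖ = 5.0799, so q_2 = (0.5282, -0.1632, 0.4609, -0.5233, 0.4561).

q_2 = (0.5282, -0.1632, 0.4609, -0.5233, 0.4561)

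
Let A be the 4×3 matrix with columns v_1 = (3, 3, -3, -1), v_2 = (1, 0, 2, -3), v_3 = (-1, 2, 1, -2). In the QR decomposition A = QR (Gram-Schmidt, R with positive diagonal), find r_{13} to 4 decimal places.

v_1 = (3, 3, -3, -1); ‖v_1‖ = 5.2915, so q_1 = (0.5669, 0.5669, -0.5669, -0.1890).
r_{13} = q_1·v_3 = 0.3780.

r_{13} = 0.3780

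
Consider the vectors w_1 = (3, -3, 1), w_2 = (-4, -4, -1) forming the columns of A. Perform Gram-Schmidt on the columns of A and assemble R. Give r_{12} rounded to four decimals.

r_{12} = -0.2294

w_1 = (3, -3, 1); ‖w_1‖ = 4.3589, so e_1 = (0.6882, -0.6882, 0.2294).
r_{12} = e_1·w_2 = -0.2294.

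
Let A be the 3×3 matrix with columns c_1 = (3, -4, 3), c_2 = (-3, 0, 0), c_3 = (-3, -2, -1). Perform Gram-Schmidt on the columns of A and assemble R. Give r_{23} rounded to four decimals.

e_1 = c_1/‖c_1‖ = (3, -4, 3)/5.8310 = (0.5145, -0.6860, 0.5145).
r_{12} = e_1·c_2 = -1.5435.
u_2 = c_2 + 1.5435·e_1 = (-2.2059, -1.0588, 0.7941).
‖u_2‖ = 2.5725, so e_2 = (-0.8575, -0.4116, 0.3087).
r_{23} = e_2·c_3 = 3.0870.

r_{23} = 3.0870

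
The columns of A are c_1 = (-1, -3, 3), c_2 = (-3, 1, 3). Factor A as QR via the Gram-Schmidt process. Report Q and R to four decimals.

c_1 = (-1, -3, 3); ‖c_1‖ = 4.3589, so e_1 = (-0.2294, -0.6882, 0.6882).
e_1·c_2 = (-0.2294)·(-3) + (-0.6882)·1 + 0.6882·3 = 2.0647.
u_2 = c_2 − 2.0647·e_1 = (-2.5263, 2.4211, 1.5789).
‖u_2‖ = 3.8389, so e_2 = (-0.6581, 0.6307, 0.4113).

Q = [[-0.2294, -0.6581], [-0.6882, 0.6307], [0.6882, 0.4113]], R = [[4.3589, 2.0647], [0.0000, 3.8389]]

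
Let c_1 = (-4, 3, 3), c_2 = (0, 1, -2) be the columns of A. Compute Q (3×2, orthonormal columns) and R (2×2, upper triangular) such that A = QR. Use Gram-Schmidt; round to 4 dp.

Q = [[-0.6860, -0.1622], [0.5145, 0.5812], [0.5145, -0.7974]], R = [[5.8310, -0.5145], [0.0000, 2.1761]]

c_1 = (-4, 3, 3); ‖c_1‖ = 5.8310, so q_1 = (-0.6860, 0.5145, 0.5145).
q_1·c_2 = (-0.6860)·0 + 0.5145·1 + 0.5145·(-2) = -0.5145.
u_2 = c_2 + 0.5145·q_1 = (-0.3529, 1.2647, -1.7353).
‖u_2‖ = 2.1761, so q_2 = (-0.1622, 0.5812, -0.7974).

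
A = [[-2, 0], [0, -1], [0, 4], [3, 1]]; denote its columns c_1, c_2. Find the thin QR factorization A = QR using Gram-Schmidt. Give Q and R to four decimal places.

Q = [[-0.5547, 0.1109], [0.0000, -0.2404], [0.0000, 0.9615], [0.8321, 0.0740]], R = [[3.6056, 0.8321], [0.0000, 4.1603]]

c_1 = (-2, 0, 0, 3); ‖c_1‖ = 3.6056, so q_1 = (-0.5547, 0.0000, 0.0000, 0.8321).
q_1·c_2 = (-0.5547)·0 + 0.0000·(-1) + 0.0000·4 + 0.8321·1 = 0.8321.
u_2 = c_2 − 0.8321·q_1 = (0.4615, -1.0000, 4.0000, 0.3077).
‖u_2‖ = 4.1603, so q_2 = (0.1109, -0.2404, 0.9615, 0.0740).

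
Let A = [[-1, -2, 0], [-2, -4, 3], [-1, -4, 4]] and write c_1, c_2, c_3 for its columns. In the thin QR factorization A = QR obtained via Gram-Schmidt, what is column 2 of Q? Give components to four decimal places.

c_1 = (-1, -2, -1); ‖c_1‖ = 2.4495, so e_1 = (-0.4082, -0.8165, -0.4082).
e_1·c_2 = (-0.4082)·(-2) + (-0.8165)·(-4) + (-0.4082)·(-4) = 5.7155.
u_2 = c_2 − 5.7155·e_1 = (0.3333, 0.6667, -1.6667).
‖u_2‖ = 1.8257, so e_2 = (0.1826, 0.3651, -0.9129).

e_2 = (0.1826, 0.3651, -0.9129)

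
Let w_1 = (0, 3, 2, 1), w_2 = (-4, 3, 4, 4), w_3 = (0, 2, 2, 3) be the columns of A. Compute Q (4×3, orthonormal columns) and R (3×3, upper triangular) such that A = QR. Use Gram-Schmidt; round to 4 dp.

w_1 = (0, 3, 2, 1); ‖w_1‖ = 3.7417, so q_1 = (0.0000, 0.8018, 0.5345, 0.2673).
q_1·w_2 = 0.0000·(-4) + 0.8018·3 + 0.5345·4 + 0.2673·4 = 5.6125.
u_2 = w_2 − 5.6125·q_1 = (-4.0000, -1.5000, 1.0000, 2.5000).
‖u_2‖ = 5.0498, so q_2 = (-0.7921, -0.2970, 0.1980, 0.4951).
q_1·w_3 = 0.0000·0 + 0.8018·2 + 0.5345·2 + 0.2673·3 = 3.4744; q_2·w_3 = (-0.7921)·0 + (-0.2970)·2 + 0.1980·2 + 0.4951·3 = 1.2872.
u_3 = w_3 − 3.4744·q_1 − 1.2872·q_2 = (1.0196, -0.4034, -0.1120, 1.4342).
‖u_3‖ = 1.8088, so q_3 = (0.5637, -0.2230, -0.0619, 0.7929).

Q = [[0.0000, -0.7921, 0.5637], [0.8018, -0.2970, -0.2230], [0.5345, 0.1980, -0.0619], [0.2673, 0.4951, 0.7929]], R = [[3.7417, 5.6125, 3.4744], [0.0000, 5.0498, 1.2872], [0.0000, 0.0000, 1.8088]]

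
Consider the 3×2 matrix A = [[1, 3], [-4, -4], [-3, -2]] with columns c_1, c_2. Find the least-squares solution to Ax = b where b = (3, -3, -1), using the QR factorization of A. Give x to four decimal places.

c_1 = (1, -4, -3); ‖c_1‖ = 5.0990, so q_1 = (0.1961, -0.7845, -0.5883).
q_1·c_2 = 0.1961·3 + (-0.7845)·(-4) + (-0.5883)·(-2) = 4.9029.
u_2 = c_2 − 4.9029·q_1 = (2.0385, -0.1538, 0.8846).
‖u_2‖ = 2.2275, so q_2 = (0.9152, -0.0691, 0.3971).
Qᵀb = (3.5301, 2.5555).
Back-substitute: x_2 = 2.5555/2.2275 = 1.1473.
x_1 = (3.5301 − 4.9029·1.1473)/5.0990 = -0.4109.

x = (-0.4109, 1.1473)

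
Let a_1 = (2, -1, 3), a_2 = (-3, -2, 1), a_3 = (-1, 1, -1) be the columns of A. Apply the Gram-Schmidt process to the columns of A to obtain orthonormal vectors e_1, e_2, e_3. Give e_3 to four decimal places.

e_3 = (-0.3581, 0.7877, 0.5013)

a_1 = (2, -1, 3); ‖a_1‖ = 3.7417, so e_1 = (0.5345, -0.2673, 0.8018).
e_1·a_2 = 0.5345·(-3) + (-0.2673)·(-2) + 0.8018·1 = -0.2673.
u_2 = a_2 + 0.2673·e_1 = (-2.8571, -2.0714, 1.2143).
‖u_2‖ = 3.7321, so e_2 = (-0.7656, -0.5550, 0.3254).
e_1·a_3 = 0.5345·(-1) + (-0.2673)·1 + 0.8018·(-1) = -1.6036; e_2·a_3 = (-0.7656)·(-1) + (-0.5550)·1 + 0.3254·(-1) = -0.1148.
u_3 = a_3 + 1.6036·e_1 + 0.1148·e_2 = (-0.2308, 0.5077, 0.3231).
‖u_3‖ = 0.6445, so e_3 = (-0.3581, 0.7877, 0.5013).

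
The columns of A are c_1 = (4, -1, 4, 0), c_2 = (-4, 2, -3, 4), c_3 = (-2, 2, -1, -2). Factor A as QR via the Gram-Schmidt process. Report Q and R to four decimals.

c_1 = (4, -1, 4, 0); ‖c_1‖ = 5.7446, so q_1 = (0.6963, -0.1741, 0.6963, 0.0000).
q_1·c_2 = 0.6963·(-4) + (-0.1741)·2 + 0.6963·(-3) + 0.0000·4 = -5.2223.
u_2 = c_2 + 5.2223·q_1 = (-0.3636, 1.0909, 0.6364, 4.0000).
‖u_2‖ = 4.2104, so q_2 = (-0.0864, 0.2591, 0.1511, 0.9500).
q_1·c_3 = 0.6963·(-2) + (-0.1741)·2 + 0.6963·(-1) + 0.0000·(-2) = -2.4371; q_2·c_3 = (-0.0864)·(-2) + 0.2591·2 + 0.1511·(-1) + 0.9500·(-2) = -1.3603.
u_3 = c_3 + 2.4371·q_1 + 1.3603·q_2 = (-0.4205, 1.9282, 0.9026, -0.7077).
‖u_3‖ = 2.2826, so q_3 = (-0.1842, 0.8447, 0.3954, -0.3100).

Q = [[0.6963, -0.0864, -0.1842], [-0.1741, 0.2591, 0.8447], [0.6963, 0.1511, 0.3954], [0.0000, 0.9500, -0.3100]], R = [[5.7446, -5.2223, -2.4371], [0.0000, 4.2104, -1.3603], [0.0000, 0.0000, 2.2826]]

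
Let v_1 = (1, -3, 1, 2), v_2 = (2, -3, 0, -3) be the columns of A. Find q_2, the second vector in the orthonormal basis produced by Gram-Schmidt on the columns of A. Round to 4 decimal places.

v_1 = (1, -3, 1, 2); ‖v_1‖ = 3.8730, so q_1 = (0.2582, -0.7746, 0.2582, 0.5164).
q_1·v_2 = 0.2582·2 + (-0.7746)·(-3) + 0.2582·0 + 0.5164·(-3) = 1.2910.
u_2 = v_2 − 1.2910·q_1 = (1.6667, -2.0000, -0.3333, -3.6667).
‖u_2‖ = 4.5092, so q_2 = (0.3696, -0.4435, -0.0739, -0.8131).

q_2 = (0.3696, -0.4435, -0.0739, -0.8131)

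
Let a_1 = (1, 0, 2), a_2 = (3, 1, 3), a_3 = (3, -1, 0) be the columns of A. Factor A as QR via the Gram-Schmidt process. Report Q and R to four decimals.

a_1 = (1, 0, 2); ‖a_1‖ = 2.2361, so q_1 = (0.4472, 0.0000, 0.8944).
q_1·a_2 = 0.4472·3 + 0.0000·1 + 0.8944·3 = 4.0249.
u_2 = a_2 − 4.0249·q_1 = (1.2000, 1.0000, -0.6000).
‖u_2‖ = 1.6733, so q_2 = (0.7171, 0.5976, -0.3586).
q_1·a_3 = 0.4472·3 + 0.0000·(-1) + 0.8944·0 = 1.3416; q_2·a_3 = 0.7171·3 + 0.5976·(-1) + (-0.3586)·0 = 1.5538.
u_3 = a_3 − 1.3416·q_1 − 1.5538·q_2 = (1.2857, -1.9286, -0.6429).
‖u_3‖ = 2.4054, so q_3 = (0.5345, -0.8018, -0.2673).

Q = [[0.4472, 0.7171, 0.5345], [0.0000, 0.5976, -0.8018], [0.8944, -0.3586, -0.2673]], R = [[2.2361, 4.0249, 1.3416], [0.0000, 1.6733, 1.5538], [0.0000, 0.0000, 2.4054]]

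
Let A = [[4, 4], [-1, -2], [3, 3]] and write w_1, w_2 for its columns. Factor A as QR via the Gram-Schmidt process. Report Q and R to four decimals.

Q = [[0.7845, -0.1569], [-0.1961, -0.9806], [0.5883, -0.1177]], R = [[5.0990, 5.2951], [0.0000, 0.9806]]

w_1 = (4, -1, 3); ‖w_1‖ = 5.0990, so q_1 = (0.7845, -0.1961, 0.5883).
q_1·w_2 = 0.7845·4 + (-0.1961)·(-2) + 0.5883·3 = 5.2951.
u_2 = w_2 − 5.2951·q_1 = (-0.1538, -0.9615, -0.1154).
‖u_2‖ = 0.9806, so q_2 = (-0.1569, -0.9806, -0.1177).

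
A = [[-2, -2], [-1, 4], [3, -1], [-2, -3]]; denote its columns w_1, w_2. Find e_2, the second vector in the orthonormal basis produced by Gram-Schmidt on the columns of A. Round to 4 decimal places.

w_1 = (-2, -1, 3, -2); ‖w_1‖ = 4.2426, so e_1 = (-0.4714, -0.2357, 0.7071, -0.4714).
e_1·w_2 = (-0.4714)·(-2) + (-0.2357)·4 + 0.7071·(-1) + (-0.4714)·(-3) = 0.7071.
u_2 = w_2 − 0.7071·e_1 = (-1.6667, 4.1667, -1.5000, -2.6667).
‖u_2‖ = 5.4314, so e_2 = (-0.3069, 0.7671, -0.2762, -0.4910).

e_2 = (-0.3069, 0.7671, -0.2762, -0.4910)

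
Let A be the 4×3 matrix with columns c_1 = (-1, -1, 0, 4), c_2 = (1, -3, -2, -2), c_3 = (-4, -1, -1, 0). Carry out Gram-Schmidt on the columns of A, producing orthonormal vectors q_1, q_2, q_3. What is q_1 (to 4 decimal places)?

q_1 = c_1/‖c_1‖ = (-1, -1, 0, 4)/4.2426 = (-0.2357, -0.2357, 0.0000, 0.9428).

q_1 = (-0.2357, -0.2357, 0.0000, 0.9428)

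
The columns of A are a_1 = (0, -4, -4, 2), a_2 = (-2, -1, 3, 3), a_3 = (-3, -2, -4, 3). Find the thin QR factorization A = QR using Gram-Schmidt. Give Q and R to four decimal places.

Q = [[0.0000, -0.4180, -0.7270], [-0.6667, -0.2555, 0.5080], [-0.6667, 0.5806, -0.4438], [0.3333, 0.6503, 0.1285]], R = [[6.0000, -0.3333, 5.0000], [0.0000, 4.7842, 1.3935], [0.0000, 0.0000, 3.3254]]

a_1 = (0, -4, -4, 2); ‖a_1‖ = 6.0000, so e_1 = (0.0000, -0.6667, -0.6667, 0.3333).
e_1·a_2 = 0.0000·(-2) + (-0.6667)·(-1) + (-0.6667)·3 + 0.3333·3 = -0.3333.
u_2 = a_2 + 0.3333·e_1 = (-2.0000, -1.2222, 2.7778, 3.1111).
‖u_2‖ = 4.7842, so e_2 = (-0.4180, -0.2555, 0.5806, 0.6503).
e_1·a_3 = 0.0000·(-3) + (-0.6667)·(-2) + (-0.6667)·(-4) + 0.3333·3 = 5.0000; e_2·a_3 = (-0.4180)·(-3) + (-0.2555)·(-2) + 0.5806·(-4) + 0.6503·3 = 1.3935.
u_3 = a_3 − 5.0000·e_1 − 1.3935·e_2 = (-2.4175, 1.6893, -1.4757, 0.4272).
‖u_3‖ = 3.3254, so e_3 = (-0.7270, 0.5080, -0.4438, 0.1285).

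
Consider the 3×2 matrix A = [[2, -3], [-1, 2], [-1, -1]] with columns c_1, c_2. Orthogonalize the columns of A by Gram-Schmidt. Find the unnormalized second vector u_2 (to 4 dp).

e_1 = c_1/‖c_1‖ = (2, -1, -1)/2.4495 = (0.8165, -0.4082, -0.4082).
r_{12} = e_1·c_2 = -2.8577.
u_2 = c_2 + 2.8577·e_1 = (-0.6667, 0.8333, -2.1667).

u_2 = (-0.6667, 0.8333, -2.1667)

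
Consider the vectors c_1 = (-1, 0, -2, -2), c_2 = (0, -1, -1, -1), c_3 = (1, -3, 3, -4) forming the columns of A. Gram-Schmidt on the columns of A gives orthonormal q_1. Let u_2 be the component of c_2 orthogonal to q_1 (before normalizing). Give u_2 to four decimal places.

q_1 = c_1/‖c_1‖ = (-1, 0, -2, -2)/3.0000 = (-0.3333, 0.0000, -0.6667, -0.6667).
r_{12} = q_1·c_2 = 1.3333.
u_2 = c_2 − 1.3333·q_1 = (0.4444, -1.0000, -0.1111, -0.1111).

u_2 = (0.4444, -1.0000, -0.1111, -0.1111)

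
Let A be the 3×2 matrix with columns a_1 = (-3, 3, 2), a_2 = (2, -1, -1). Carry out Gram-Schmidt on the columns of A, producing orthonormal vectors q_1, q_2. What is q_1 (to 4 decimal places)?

q_1 = (-0.6396, 0.6396, 0.4264)

a_1 = (-3, 3, 2); ‖a_1‖ = 4.6904, so q_1 = (-0.6396, 0.6396, 0.4264).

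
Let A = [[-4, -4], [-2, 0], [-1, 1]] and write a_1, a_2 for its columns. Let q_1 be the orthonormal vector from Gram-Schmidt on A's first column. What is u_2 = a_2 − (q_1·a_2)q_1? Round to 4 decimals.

a_1 = (-4, -2, -1); ‖a_1‖ = 4.5826, so q_1 = (-0.8729, -0.4364, -0.2182).
q_1·a_2 = (-0.8729)·(-4) + (-0.4364)·0 + (-0.2182)·1 = 3.2733.
u_2 = a_2 − 3.2733·q_1 = (-1.1429, 1.4286, 1.7143).

u_2 = (-1.1429, 1.4286, 1.7143)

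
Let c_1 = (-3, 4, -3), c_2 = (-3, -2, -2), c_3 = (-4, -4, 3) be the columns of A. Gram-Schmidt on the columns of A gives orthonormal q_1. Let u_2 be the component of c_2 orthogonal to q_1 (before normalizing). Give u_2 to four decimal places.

c_1 = (-3, 4, -3); ‖c_1‖ = 5.8310, so q_1 = (-0.5145, 0.6860, -0.5145).
q_1·c_2 = (-0.5145)·(-3) + 0.6860·(-2) + (-0.5145)·(-2) = 1.2005.
u_2 = c_2 − 1.2005·q_1 = (-2.3824, -2.8235, -1.3824).

u_2 = (-2.3824, -2.8235, -1.3824)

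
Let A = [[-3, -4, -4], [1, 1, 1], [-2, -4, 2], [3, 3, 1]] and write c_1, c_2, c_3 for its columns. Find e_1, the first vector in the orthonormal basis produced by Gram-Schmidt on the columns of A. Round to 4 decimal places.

e_1 = (-0.6255, 0.2085, -0.4170, 0.6255)

c_1 = (-3, 1, -2, 3); ‖c_1‖ = 4.7958, so e_1 = (-0.6255, 0.2085, -0.4170, 0.6255).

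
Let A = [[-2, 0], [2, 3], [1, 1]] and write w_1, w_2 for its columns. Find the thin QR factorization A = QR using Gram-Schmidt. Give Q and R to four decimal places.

w_1 = (-2, 2, 1); ‖w_1‖ = 3.0000, so e_1 = (-0.6667, 0.6667, 0.3333).
e_1·w_2 = (-0.6667)·0 + 0.6667·3 + 0.3333·1 = 2.3333.
u_2 = w_2 − 2.3333·e_1 = (1.5556, 1.4444, 0.2222).
‖u_2‖ = 2.1344, so e_2 = (0.7288, 0.6768, 0.1041).

Q = [[-0.6667, 0.7288], [0.6667, 0.6768], [0.3333, 0.1041]], R = [[3.0000, 2.3333], [0.0000, 2.1344]]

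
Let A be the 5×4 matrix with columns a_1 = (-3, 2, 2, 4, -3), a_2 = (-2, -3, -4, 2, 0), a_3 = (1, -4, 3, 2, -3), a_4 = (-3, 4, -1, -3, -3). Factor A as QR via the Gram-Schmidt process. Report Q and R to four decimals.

Q = [[-0.4629, -0.3482, 0.3323, -0.2803], [0.3086, -0.5222, -0.7373, -0.0032], [0.3086, -0.6963, 0.4486, -0.1774], [0.6172, 0.3482, 0.1236, -0.6399], [-0.4629, 0.0000, -0.3599, -0.6932]], R = [[6.4807, 0.0000, 1.8516, 1.8516], [0.0000, 5.7446, 0.3482, -1.3926], [0.0000, 0.0000, 5.9540, -3.6855], [0.0000, 0.0000, 0.0000, 5.0049]]

a_1 = (-3, 2, 2, 4, -3); ‖a_1‖ = 6.4807, so e_1 = (-0.4629, 0.3086, 0.3086, 0.6172, -0.4629).
e_1·a_2 = (-0.4629)·(-2) + 0.3086·(-3) + 0.3086·(-4) + 0.6172·2 + (-0.4629)·0 = 0.0000.
u_2 = a_2 + 0.0000·e_1 = (-2.0000, -3.0000, -4.0000, 2.0000, 0.0000).
‖u_2‖ = 5.7446, so e_2 = (-0.3482, -0.5222, -0.6963, 0.3482, 0.0000).
e_1·a_3 = (-0.4629)·1 + 0.3086·(-4) + 0.3086·3 + 0.6172·2 + (-0.4629)·(-3) = 1.8516; e_2·a_3 = (-0.3482)·1 + (-0.5222)·(-4) + (-0.6963)·3 + 0.3482·2 + 0.0000·(-3) = 0.3482.
u_3 = a_3 − 1.8516·e_1 − 0.3482·e_2 = (1.9784, -4.3896, 2.6710, 0.7359, -2.1429).
‖u_3‖ = 5.9540, so e_3 = (0.3323, -0.7373, 0.4486, 0.1236, -0.3599).
e_1·a_4 = (-0.4629)·(-3) + 0.3086·4 + 0.3086·(-1) + 0.6172·(-3) + (-0.4629)·(-3) = 1.8516; e_2·a_4 = (-0.3482)·(-3) + (-0.5222)·4 + (-0.6963)·(-1) + 0.3482·(-3) + 0.0000·(-3) = -1.3926; e_3·a_4 = 0.3323·(-3) + (-0.7373)·4 + 0.4486·(-1) + 0.1236·(-3) + (-0.3599)·(-3) = -3.6855.
u_4 = a_4 − 1.8516·e_1 + 1.3926·e_2 + 3.6855·e_3 = (-1.4031, -0.0159, -0.8878, -3.2025, -3.4693).
‖u_4‖ = 5.0049, so e_4 = (-0.2803, -0.0032, -0.1774, -0.6399, -0.6932).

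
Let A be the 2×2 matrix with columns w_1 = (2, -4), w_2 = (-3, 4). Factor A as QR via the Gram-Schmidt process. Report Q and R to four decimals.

Q = [[0.4472, -0.8944], [-0.8944, -0.4472]], R = [[4.4721, -4.9193], [0.0000, 0.8944]]

w_1 = (2, -4); ‖w_1‖ = 4.4721, so e_1 = (0.4472, -0.8944).
e_1·w_2 = 0.4472·(-3) + (-0.8944)·4 = -4.9193.
u_2 = w_2 + 4.9193·e_1 = (-0.8000, -0.4000).
‖u_2‖ = 0.8944, so e_2 = (-0.8944, -0.4472).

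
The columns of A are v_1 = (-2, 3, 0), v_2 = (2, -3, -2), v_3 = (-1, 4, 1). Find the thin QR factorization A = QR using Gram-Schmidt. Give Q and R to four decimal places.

q_1 = v_1/‖v_1‖ = (-2, 3, 0)/3.6056 = (-0.5547, 0.8321, 0.0000).
r_{12} = q_1·v_2 = -3.6056.
u_2 = v_2 + 3.6056·q_1 = (0.0000, 0.0000, -2.0000).
‖u_2‖ = 2.0000, so q_2 = (0.0000, 0.0000, -1.0000).
r_{13} = q_1·v_3 = 3.8829; r_{23} = q_2·v_3 = -1.0000.
u_3 = v_3 − 3.8829·q_1 + 1.0000·q_2 = (1.1538, 0.7692, 0.0000).
‖u_3‖ = 1.3868, so q_3 = (0.8321, 0.5547, 0.0000).

Q = [[-0.5547, 0.0000, 0.8321], [0.8321, 0.0000, 0.5547], [0.0000, -1.0000, 0.0000]], R = [[3.6056, -3.6056, 3.8829], [0.0000, 2.0000, -1.0000], [0.0000, 0.0000, 1.3868]]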